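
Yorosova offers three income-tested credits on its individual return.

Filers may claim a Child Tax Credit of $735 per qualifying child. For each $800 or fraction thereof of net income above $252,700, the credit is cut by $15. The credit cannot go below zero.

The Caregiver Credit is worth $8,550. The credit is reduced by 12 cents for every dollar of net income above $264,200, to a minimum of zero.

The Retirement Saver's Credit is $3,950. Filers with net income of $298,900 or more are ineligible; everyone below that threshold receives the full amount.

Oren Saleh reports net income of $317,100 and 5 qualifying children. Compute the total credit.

Child Tax Credit: base = 5 × $735 = $3,675. income exceeds $252,700 by $64,400, which is 81 full-or-partial $800 increments; reduction = 81 × $15 = $1,215, leaving $2,460.
Caregiver Credit: 12% of the $52,900 excess over $264,200 is $6,348; credit = $8,550 − $6,348 = $2,202.
Retirement Saver's Credit: $317,100 meets or exceeds the $298,900 cutoff, so the credit is $0.
Total: $2,460 + $2,202 + $0 = $4,662.

$4,662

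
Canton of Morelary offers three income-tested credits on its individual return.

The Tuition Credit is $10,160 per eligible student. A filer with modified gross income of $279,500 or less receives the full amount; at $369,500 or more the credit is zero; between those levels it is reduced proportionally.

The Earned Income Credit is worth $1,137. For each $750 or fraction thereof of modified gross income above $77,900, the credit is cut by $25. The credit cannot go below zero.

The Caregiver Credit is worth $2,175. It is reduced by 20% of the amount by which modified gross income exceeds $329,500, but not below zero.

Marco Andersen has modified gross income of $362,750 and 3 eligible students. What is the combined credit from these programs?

Tuition Credit: base = 3 × $10,160 = $30,480. $362,750 is $83,250 into a $90,000 phase-out range, leaving 6,750/90,000 of the credit: $30,480 × 6,750/90,000 = $2,286.
Earned Income Credit: income exceeds $77,900 by $284,850 → 380 increments × $25 = $9,500 ≥ base, so the credit is $0.
Caregiver Credit: 20% of the $33,250 excess over $329,500 is $6,650 ≥ base, so the credit is $0.
Total: $2,286 + $0 + $0 = $2,286.

$2,286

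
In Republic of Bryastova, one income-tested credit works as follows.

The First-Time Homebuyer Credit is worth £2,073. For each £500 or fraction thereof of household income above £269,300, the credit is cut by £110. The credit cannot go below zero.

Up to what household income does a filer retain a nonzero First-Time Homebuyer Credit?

£278,300

After 18 increments the reduction is 18 × £110 = £1,980, leaving £93; one more increment wipes it out. Increment 18 ends at excess 18 × £500 = £9,000, so the highest qualifying income is £269,300 + £9,000 = £278,300.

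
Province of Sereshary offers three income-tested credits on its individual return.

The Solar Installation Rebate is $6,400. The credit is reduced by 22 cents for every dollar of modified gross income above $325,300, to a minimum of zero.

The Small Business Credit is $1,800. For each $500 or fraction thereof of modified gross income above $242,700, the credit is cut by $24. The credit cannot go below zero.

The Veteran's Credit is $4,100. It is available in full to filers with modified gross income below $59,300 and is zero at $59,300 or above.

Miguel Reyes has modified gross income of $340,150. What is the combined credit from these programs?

Solar Installation Rebate: 22% of the $14,850 excess over $325,300 is $3,267; credit = $6,400 − $3,267 = $3,133.
Small Business Credit: income exceeds $242,700 by $97,450 → 195 increments × $24 = $4,680 ≥ base, so the credit is $0.
Veteran's Credit: $340,150 meets or exceeds the $59,300 cutoff, so the credit is $0.
Total: $3,133 + $0 + $0 = $3,133.

$3,133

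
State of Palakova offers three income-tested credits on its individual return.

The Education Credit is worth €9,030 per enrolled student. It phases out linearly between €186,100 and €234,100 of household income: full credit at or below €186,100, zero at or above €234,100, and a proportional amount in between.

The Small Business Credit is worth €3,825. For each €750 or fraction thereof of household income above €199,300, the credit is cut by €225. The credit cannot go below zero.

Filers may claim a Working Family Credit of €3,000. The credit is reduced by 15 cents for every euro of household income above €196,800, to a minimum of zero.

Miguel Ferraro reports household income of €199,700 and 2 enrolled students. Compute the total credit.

€19,108

Education Credit: base = 2 × €9,030 = €18,060. €199,700 is €13,600 into a €48,000 phase-out range, leaving 34,400/48,000 of the credit: €18,060 × 34,400/48,000 = €12,943.
Small Business Credit: income exceeds €199,300 by €400, which is 1 full-or-partial €750 increment; reduction = 1 × €225 = €225, leaving €3,600.
Working Family Credit: 15% of the €2,900 excess over €196,800 is €435; credit = €3,000 − €435 = €2,565.
Total: €12,943 + €3,600 + €2,565 = €19,108.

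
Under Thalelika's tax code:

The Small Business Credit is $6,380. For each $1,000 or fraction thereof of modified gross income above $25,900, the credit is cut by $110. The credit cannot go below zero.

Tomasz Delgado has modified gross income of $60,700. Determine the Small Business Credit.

Small Business Credit: income exceeds $25,900 by $34,800, which is 35 full-or-partial $1,000 increments; reduction = 35 × $110 = $3,850, leaving $2,530.

$2,530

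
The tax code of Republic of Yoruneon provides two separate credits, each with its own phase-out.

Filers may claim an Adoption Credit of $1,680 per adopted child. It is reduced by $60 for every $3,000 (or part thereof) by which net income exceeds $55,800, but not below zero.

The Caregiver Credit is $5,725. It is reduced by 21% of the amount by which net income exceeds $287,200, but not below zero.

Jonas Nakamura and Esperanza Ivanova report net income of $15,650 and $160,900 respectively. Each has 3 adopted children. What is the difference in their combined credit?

$2,160

Jonas ($15,650): Adoption Credit: base = 3 × $1,680 = $5,040. $15,650 is at or below the $55,800 threshold, so the full $5,040 applies. Caregiver Credit: $15,650 is at or below the $287,200 threshold, so the full $5,725 applies. total $5,040 + $5,725 = $10,765
Esperanza ($160,900): Adoption Credit: base = 3 × $1,680 = $5,040. income exceeds $55,800 by $105,100, which is 36 full-or-partial $3,000 increments; reduction = 36 × $60 = $2,160, leaving $2,880. Caregiver Credit: $160,900 is at or below the $287,200 threshold, so the full $5,725 applies. total $2,880 + $5,725 = $8,605
Difference: |$10,765 − $8,605| = $2,160.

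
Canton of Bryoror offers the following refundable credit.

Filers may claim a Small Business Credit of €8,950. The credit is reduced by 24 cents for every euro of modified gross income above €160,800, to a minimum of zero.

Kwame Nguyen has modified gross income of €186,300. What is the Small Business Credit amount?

Small Business Credit: 24% of the €25,500 excess over €160,800 is €6,120; credit = €8,950 − €6,120 = €2,830.

€2,830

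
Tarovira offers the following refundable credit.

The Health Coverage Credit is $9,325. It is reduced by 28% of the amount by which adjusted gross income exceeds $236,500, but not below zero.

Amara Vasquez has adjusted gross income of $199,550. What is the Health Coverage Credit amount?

$9,325

Health Coverage Credit: $199,550 is at or below the $236,500 threshold, so the full $9,325 applies.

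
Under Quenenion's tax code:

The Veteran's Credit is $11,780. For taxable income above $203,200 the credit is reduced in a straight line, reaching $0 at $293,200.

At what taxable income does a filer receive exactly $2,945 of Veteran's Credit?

$2,945 is 2,945/11,780 of the full $11,780, so 8,835/11,780 of the $90,000 range has been used: income = $203,200 + $90,000 × 8,835/11,780 = $270,700.

$270,700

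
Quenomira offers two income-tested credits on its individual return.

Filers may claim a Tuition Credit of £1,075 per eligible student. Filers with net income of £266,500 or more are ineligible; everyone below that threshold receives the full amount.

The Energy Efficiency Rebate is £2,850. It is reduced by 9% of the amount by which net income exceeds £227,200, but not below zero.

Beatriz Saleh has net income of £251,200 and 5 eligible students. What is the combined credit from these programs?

Tuition Credit: base = 5 × £1,075 = £5,375. £251,200 is below the £266,500 cutoff, so the full £5,375 applies.
Energy Efficiency Rebate: 9% of the £24,000 excess over £227,200 is £2,160; credit = £2,850 − £2,160 = £690.
Total: £5,375 + £690 = £6,065.

£6,065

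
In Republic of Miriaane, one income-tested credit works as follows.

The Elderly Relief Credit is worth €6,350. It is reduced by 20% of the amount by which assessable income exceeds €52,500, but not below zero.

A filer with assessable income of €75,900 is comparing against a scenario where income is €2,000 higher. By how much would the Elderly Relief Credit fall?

At €75,900 — 20% of the €23,400 excess over €52,500 is €4,680; credit = €6,350 − €4,680 = €1,670.
At €77,900 — 20% of the €25,400 excess over €52,500 is €5,080; credit = €6,350 − €5,080 = €1,270.
Lost: €1,670 − €1,270 = €400.

€400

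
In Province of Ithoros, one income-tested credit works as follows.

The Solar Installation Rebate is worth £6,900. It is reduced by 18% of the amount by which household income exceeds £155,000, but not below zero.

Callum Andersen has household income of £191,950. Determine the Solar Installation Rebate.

£249

Solar Installation Rebate: 18% of the £36,950 excess over £155,000 is £6,651; credit = £6,900 − £6,651 = £249.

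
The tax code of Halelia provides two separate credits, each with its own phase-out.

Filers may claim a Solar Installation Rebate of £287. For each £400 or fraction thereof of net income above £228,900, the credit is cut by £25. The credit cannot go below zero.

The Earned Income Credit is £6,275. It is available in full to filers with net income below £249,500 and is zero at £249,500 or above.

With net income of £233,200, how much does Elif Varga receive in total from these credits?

Solar Installation Rebate: income exceeds £228,900 by £4,300, which is 11 full-or-partial £400 increments; reduction = 11 × £25 = £275, leaving £12.
Earned Income Credit: £233,200 is below the £249,500 cutoff, so the full £6,275 applies.
Total: £12 + £6,275 = £6,287.

£6,287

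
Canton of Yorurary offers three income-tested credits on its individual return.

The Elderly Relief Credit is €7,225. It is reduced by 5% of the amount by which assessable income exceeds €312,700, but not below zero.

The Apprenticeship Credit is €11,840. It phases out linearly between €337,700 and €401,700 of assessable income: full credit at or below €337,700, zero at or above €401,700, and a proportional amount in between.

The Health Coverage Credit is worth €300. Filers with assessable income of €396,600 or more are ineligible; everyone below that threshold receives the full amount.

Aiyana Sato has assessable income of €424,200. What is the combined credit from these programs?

Elderly Relief Credit: 5% of the €111,500 excess over €312,700 is €5,575; credit = €7,225 − €5,575 = €1,650.
Apprenticeship Credit: €424,200 is at or above €401,700, so the credit is €0.
Health Coverage Credit: €424,200 meets or exceeds the €396,600 cutoff, so the credit is €0.
Total: €1,650 + €0 + €0 = €1,650.

€1,650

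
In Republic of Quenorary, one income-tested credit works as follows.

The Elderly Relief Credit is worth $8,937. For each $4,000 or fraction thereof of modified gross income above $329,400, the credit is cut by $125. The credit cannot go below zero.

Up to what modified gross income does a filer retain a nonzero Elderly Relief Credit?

$613,400

After 71 increments the reduction is 71 × $125 = $8,875, leaving $62; one more increment wipes it out. Increment 71 ends at excess 71 × $4,000 = $284,000, so the highest qualifying income is $329,400 + $284,000 = $613,400.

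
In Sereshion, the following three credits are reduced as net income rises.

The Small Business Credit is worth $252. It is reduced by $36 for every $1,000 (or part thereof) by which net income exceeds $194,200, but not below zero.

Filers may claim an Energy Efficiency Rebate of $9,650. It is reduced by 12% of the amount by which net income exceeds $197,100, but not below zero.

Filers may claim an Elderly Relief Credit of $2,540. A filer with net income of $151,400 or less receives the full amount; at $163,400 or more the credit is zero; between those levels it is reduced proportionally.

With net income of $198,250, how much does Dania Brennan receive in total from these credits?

$9,584

Small Business Credit: income exceeds $194,200 by $4,050, which is 5 full-or-partial $1,000 increments; reduction = 5 × $36 = $180, leaving $72.
Energy Efficiency Rebate: 12% of the $1,150 excess over $197,100 is $138; credit = $9,650 − $138 = $9,512.
Elderly Relief Credit: $198,250 is at or above $163,400, so the credit is $0.
Total: $72 + $9,512 + $0 = $9,584.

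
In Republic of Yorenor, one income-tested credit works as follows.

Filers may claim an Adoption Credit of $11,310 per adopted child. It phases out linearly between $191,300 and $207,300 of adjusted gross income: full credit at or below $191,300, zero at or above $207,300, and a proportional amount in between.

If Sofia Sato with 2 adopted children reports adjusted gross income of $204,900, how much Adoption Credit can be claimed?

$3,393

Adoption Credit: base = 2 × $11,310 = $22,620. $204,900 is $13,600 into a $16,000 phase-out range, leaving 2,400/16,000 of the credit: $22,620 × 2,400/16,000 = $3,393.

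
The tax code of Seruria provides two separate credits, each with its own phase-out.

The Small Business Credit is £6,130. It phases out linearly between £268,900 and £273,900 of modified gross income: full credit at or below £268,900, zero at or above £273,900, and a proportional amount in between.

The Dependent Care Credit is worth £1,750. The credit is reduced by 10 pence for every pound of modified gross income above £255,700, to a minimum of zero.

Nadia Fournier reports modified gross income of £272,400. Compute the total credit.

£1,919

Small Business Credit: £272,400 is £3,500 into a £5,000 phase-out range, leaving 1,500/5,000 of the credit: £6,130 × 1,500/5,000 = £1,839.
Dependent Care Credit: 10% of the £16,700 excess over £255,700 is £1,670; credit = £1,750 − £1,670 = £80.
Total: £1,839 + £80 = £1,919.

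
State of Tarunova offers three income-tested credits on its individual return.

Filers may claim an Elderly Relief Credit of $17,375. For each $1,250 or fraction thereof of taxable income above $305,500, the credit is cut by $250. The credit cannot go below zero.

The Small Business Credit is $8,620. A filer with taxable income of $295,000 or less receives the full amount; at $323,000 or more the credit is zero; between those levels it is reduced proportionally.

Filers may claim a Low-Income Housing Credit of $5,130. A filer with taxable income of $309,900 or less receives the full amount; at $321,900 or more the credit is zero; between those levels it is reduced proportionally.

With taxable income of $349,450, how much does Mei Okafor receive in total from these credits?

Elderly Relief Credit: income exceeds $305,500 by $43,950, which is 36 full-or-partial $1,250 increments; reduction = 36 × $250 = $9,000, leaving $8,375.
Small Business Credit: $349,450 is at or above $323,000, so the credit is $0.
Low-Income Housing Credit: $349,450 is at or above $321,900, so the credit is $0.
Total: $8,375 + $0 + $0 = $8,375.

$8,375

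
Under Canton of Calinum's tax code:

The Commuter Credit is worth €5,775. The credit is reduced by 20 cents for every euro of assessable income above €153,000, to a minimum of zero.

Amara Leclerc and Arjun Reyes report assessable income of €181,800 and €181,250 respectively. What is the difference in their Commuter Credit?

Amara (€181,800): Commuter Credit: 20% of the €28,800 excess over €153,000 is €5,760; credit = €5,775 − €5,760 = €15.
Arjun (€181,250): Commuter Credit: 20% of the €28,250 excess over €153,000 is €5,650; credit = €5,775 − €5,650 = €125.
Difference: |€15 − €125| = €110.

€110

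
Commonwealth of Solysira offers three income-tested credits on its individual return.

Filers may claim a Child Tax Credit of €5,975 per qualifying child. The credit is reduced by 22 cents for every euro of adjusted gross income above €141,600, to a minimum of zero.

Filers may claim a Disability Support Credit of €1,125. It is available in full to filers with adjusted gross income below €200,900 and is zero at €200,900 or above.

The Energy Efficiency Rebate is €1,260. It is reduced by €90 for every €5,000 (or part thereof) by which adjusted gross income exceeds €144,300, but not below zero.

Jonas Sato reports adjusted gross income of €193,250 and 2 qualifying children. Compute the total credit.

€2,072

Child Tax Credit: base = 2 × €5,975 = €11,950. 22% of the €51,650 excess over €141,600 is €11,363; credit = €11,950 − €11,363 = €587.
Disability Support Credit: €193,250 is below the €200,900 cutoff, so the full €1,125 applies.
Energy Efficiency Rebate: income exceeds €144,300 by €48,950, which is 10 full-or-partial €5,000 increments; reduction = 10 × €90 = €900, leaving €360.
Total: €587 + €1,125 + €360 = €2,072.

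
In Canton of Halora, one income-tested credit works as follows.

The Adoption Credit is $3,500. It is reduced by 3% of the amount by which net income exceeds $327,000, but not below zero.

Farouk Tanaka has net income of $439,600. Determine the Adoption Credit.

Adoption Credit: 3% of the $112,600 excess over $327,000 is $3,378; credit = $3,500 − $3,378 = $122.

$122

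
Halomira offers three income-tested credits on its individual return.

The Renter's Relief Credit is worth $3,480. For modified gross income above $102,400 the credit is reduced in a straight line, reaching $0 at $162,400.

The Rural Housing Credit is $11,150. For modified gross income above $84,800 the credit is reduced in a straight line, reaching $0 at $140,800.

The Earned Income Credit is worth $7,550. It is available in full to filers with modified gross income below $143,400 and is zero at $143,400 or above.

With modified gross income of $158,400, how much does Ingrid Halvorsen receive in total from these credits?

$232

Renter's Relief Credit: $158,400 is $56,000 into a $60,000 phase-out range, leaving 4,000/60,000 of the credit: $3,480 × 4,000/60,000 = $232.
Rural Housing Credit: $158,400 is at or above $140,800, so the credit is $0.
Earned Income Credit: $158,400 meets or exceeds the $143,400 cutoff, so the credit is $0.
Total: $232 + $0 + $0 = $232.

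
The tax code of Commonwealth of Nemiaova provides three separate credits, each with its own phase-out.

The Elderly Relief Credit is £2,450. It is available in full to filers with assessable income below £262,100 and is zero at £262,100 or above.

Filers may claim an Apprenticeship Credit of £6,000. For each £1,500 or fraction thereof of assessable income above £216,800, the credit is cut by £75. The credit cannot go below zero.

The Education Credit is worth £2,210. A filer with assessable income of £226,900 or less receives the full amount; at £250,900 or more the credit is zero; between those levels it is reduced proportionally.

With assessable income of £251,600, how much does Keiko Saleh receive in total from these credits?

Elderly Relief Credit: £251,600 is below the £262,100 cutoff, so the full £2,450 applies.
Apprenticeship Credit: income exceeds £216,800 by £34,800, which is 24 full-or-partial £1,500 increments; reduction = 24 × £75 = £1,800, leaving £4,200.
Education Credit: £251,600 is at or above £250,900, so the credit is £0.
Total: £2,450 + £4,200 + £0 = £6,650.

£6,650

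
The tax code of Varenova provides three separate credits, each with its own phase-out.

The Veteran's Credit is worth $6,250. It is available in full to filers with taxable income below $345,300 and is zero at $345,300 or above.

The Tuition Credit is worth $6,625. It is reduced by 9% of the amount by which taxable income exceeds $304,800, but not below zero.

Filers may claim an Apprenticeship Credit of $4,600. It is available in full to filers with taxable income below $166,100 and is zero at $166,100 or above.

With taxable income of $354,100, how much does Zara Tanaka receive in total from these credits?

$2,188

Veteran's Credit: $354,100 meets or exceeds the $345,300 cutoff, so the credit is $0.
Tuition Credit: 9% of the $49,300 excess over $304,800 is $4,437; credit = $6,625 − $4,437 = $2,188.
Apprenticeship Credit: $354,100 meets or exceeds the $166,100 cutoff, so the credit is $0.
Total: $0 + $2,188 + $0 = $2,188.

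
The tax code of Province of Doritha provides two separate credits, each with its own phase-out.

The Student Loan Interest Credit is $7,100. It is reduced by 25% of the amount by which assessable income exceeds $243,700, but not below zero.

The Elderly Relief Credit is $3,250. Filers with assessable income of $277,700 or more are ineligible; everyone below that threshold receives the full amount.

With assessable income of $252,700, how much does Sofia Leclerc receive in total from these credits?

Student Loan Interest Credit: 25% of the $9,000 excess over $243,700 is $2,250; credit = $7,100 − $2,250 = $4,850.
Elderly Relief Credit: $252,700 is below the $277,700 cutoff, so the full $3,250 applies.
Total: $4,850 + $3,250 = $8,100.

$8,100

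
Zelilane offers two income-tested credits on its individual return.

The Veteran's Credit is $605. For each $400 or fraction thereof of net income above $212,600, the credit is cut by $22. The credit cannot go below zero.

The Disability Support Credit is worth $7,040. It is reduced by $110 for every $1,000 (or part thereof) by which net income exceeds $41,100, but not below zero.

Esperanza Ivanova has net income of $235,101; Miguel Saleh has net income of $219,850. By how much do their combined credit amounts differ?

$187

Esperanza ($235,101): Veteran's Credit: income exceeds $212,600 by $22,501 → 57 increments × $22 = $1,254 ≥ base, so the credit is $0. Disability Support Credit: income exceeds $41,100 by $194,001 → 195 increments × $110 = $21,450 ≥ base, so the credit is $0. total $0 + $0 = $0
Miguel ($219,850): Veteran's Credit: income exceeds $212,600 by $7,250, which is 19 full-or-partial $400 increments; reduction = 19 × $22 = $418, leaving $187. Disability Support Credit: income exceeds $41,100 by $178,750 → 179 increments × $110 = $19,690 ≥ base, so the credit is $0. total $187 + $0 = $187
Difference: |$0 − $187| = $187.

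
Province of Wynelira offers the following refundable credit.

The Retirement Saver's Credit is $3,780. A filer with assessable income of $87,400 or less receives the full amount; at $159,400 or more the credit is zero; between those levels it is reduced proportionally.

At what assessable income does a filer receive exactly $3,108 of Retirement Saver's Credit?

$3,108 is 3,108/3,780 of the full $3,780, so 672/3,780 of the $72,000 range has been used: income = $87,400 + $72,000 × 672/3,780 = $100,200.

$100,200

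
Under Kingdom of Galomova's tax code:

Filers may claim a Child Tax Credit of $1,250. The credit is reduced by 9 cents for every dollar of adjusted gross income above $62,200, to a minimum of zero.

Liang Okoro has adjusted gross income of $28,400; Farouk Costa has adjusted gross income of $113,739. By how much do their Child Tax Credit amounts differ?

$1,250

Liang ($28,400): Child Tax Credit: $28,400 is at or below the $62,200 threshold, so the full $1,250 applies.
Farouk ($113,739): Child Tax Credit: 9% of the $51,539 excess over $62,200 is $4,638.51 ≥ base, so the credit is $0.
Difference: |$1,250 − $0| = $1,250.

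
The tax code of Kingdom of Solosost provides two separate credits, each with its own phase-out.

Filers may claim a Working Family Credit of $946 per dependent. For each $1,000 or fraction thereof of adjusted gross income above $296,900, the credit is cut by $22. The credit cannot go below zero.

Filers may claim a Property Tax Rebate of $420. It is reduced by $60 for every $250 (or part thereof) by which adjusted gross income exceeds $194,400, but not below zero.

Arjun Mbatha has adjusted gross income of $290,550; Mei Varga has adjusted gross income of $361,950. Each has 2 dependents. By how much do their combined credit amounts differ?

Arjun ($290,550): Working Family Credit: base = 2 × $946 = $1,892. $290,550 is at or below the $296,900 threshold, so the full $1,892 applies. Property Tax Rebate: income exceeds $194,400 by $96,150 → 385 increments × $60 = $23,100 ≥ base, so the credit is $0. total $1,892 + $0 = $1,892
Mei ($361,950): Working Family Credit: base = 2 × $946 = $1,892. income exceeds $296,900 by $65,050, which is 66 full-or-partial $1,000 increments; reduction = 66 × $22 = $1,452, leaving $440. Property Tax Rebate: income exceeds $194,400 by $167,550 → 671 increments × $60 = $40,260 ≥ base, so the credit is $0. total $440 + $0 = $440
Difference: |$1,892 − $440| = $1,452.

$1,452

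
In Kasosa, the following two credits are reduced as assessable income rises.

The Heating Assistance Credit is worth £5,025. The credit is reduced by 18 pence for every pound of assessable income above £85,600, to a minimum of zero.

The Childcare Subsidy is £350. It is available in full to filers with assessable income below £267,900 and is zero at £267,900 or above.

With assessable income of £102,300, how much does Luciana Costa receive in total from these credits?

Heating Assistance Credit: 18% of the £16,700 excess over £85,600 is £3,006; credit = £5,025 − £3,006 = £2,019.
Childcare Subsidy: £102,300 is below the £267,900 cutoff, so the full £350 applies.
Total: £2,019 + £350 = £2,369.

£2,369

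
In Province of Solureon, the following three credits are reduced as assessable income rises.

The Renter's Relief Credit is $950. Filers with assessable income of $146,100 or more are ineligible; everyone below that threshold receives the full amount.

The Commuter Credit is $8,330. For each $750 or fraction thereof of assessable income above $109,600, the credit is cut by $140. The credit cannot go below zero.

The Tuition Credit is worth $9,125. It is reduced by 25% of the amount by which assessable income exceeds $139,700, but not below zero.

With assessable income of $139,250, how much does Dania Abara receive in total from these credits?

Renter's Relief Credit: $139,250 is below the $146,100 cutoff, so the full $950 applies.
Commuter Credit: income exceeds $109,600 by $29,650, which is 40 full-or-partial $750 increments; reduction = 40 × $140 = $5,600, leaving $2,730.
Tuition Credit: $139,250 is at or below the $139,700 threshold, so the full $9,125 applies.
Total: $950 + $2,730 + $9,125 = $12,805.

$12,805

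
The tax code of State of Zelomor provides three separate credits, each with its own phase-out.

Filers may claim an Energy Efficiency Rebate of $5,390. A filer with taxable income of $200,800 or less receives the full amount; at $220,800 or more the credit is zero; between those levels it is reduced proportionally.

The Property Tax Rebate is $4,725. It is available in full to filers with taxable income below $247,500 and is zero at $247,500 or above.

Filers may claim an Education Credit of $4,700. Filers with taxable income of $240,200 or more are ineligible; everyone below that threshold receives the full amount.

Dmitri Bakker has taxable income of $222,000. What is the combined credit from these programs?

Energy Efficiency Rebate: $222,000 is at or above $220,800, so the credit is $0.
Property Tax Rebate: $222,000 is below the $247,500 cutoff, so the full $4,725 applies.
Education Credit: $222,000 is below the $240,200 cutoff, so the full $4,700 applies.
Total: $0 + $4,725 + $4,700 = $9,425.

$9,425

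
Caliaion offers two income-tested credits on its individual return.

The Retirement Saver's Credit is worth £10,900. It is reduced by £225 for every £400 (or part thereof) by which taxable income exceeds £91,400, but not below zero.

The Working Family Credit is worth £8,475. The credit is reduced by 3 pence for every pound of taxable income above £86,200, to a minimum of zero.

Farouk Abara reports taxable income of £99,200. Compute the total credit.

Retirement Saver's Credit: income exceeds £91,400 by £7,800, which is 20 full-or-partial £400 increments; reduction = 20 × £225 = £4,500, leaving £6,400.
Working Family Credit: 3% of the £13,000 excess over £86,200 is £390; credit = £8,475 − £390 = £8,085.
Total: £6,400 + £8,085 = £14,485.

£14,485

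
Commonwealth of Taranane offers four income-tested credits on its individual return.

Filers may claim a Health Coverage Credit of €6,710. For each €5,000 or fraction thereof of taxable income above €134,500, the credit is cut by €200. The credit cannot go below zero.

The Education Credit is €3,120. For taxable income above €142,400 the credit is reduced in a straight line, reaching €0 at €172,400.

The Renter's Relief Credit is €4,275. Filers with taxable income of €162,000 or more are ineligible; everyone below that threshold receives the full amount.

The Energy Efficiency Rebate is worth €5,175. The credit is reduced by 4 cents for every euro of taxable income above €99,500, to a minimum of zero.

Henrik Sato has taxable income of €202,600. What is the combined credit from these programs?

€4,961

Health Coverage Credit: income exceeds €134,500 by €68,100, which is 14 full-or-partial €5,000 increments; reduction = 14 × €200 = €2,800, leaving €3,910.
Education Credit: €202,600 is at or above €172,400, so the credit is €0.
Renter's Relief Credit: €202,600 meets or exceeds the €162,000 cutoff, so the credit is €0.
Energy Efficiency Rebate: 4% of the €103,100 excess over €99,500 is €4,124; credit = €5,175 − €4,124 = €1,051.
Total: €3,910 + €0 + €0 + €1,051 = €4,961.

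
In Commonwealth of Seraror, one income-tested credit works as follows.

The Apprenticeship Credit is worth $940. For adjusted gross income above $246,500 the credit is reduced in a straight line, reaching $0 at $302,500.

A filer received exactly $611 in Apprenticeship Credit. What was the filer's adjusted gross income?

$611 is 611/940 of the full $940, so 329/940 of the $56,000 range has been used: income = $246,500 + $56,000 × 329/940 = $266,100.

$266,100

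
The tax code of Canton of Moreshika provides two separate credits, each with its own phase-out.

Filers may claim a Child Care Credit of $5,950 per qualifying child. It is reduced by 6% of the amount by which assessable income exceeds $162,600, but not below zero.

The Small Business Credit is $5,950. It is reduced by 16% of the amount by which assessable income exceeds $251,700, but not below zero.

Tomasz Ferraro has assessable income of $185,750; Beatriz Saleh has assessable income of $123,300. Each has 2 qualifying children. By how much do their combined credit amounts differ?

$1,389

Tomasz ($185,750): Child Care Credit: base = 2 × $5,950 = $11,900. 6% of the $23,150 excess over $162,600 is $1,389; credit = $11,900 − $1,389 = $10,511. Small Business Credit: $185,750 is at or below the $251,700 threshold, so the full $5,950 applies. total $10,511 + $5,950 = $16,461
Beatriz ($123,300): Child Care Credit: base = 2 × $5,950 = $11,900. $123,300 is at or below the $162,600 threshold, so the full $11,900 applies. Small Business Credit: $123,300 is at or below the $251,700 threshold, so the full $5,950 applies. total $11,900 + $5,950 = $17,850
Difference: |$16,461 − $17,850| = $1,389.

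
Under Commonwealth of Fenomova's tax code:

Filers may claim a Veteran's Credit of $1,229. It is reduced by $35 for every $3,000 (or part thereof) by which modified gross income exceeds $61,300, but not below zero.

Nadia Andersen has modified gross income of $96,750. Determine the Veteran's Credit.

Veteran's Credit: income exceeds $61,300 by $35,450, which is 12 full-or-partial $3,000 increments; reduction = 12 × $35 = $420, leaving $809.

$809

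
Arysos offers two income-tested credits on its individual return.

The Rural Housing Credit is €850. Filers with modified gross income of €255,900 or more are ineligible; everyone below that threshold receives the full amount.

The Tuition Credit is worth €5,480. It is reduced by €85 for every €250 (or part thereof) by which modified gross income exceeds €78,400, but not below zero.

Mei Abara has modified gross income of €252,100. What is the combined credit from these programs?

€850

Rural Housing Credit: €252,100 is below the €255,900 cutoff, so the full €850 applies.
Tuition Credit: income exceeds €78,400 by €173,700 → 695 increments × €85 = €59,075 ≥ base, so the credit is €0.
Total: €850 + €0 = €850.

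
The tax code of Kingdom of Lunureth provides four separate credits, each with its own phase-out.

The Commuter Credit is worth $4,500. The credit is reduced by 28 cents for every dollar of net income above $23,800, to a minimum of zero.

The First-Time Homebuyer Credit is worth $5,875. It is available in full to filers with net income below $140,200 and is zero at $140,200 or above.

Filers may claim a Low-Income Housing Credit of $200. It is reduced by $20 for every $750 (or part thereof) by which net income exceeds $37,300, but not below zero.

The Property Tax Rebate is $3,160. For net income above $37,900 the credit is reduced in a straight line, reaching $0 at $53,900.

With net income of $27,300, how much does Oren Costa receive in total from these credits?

Commuter Credit: 28% of the $3,500 excess over $23,800 is $980; credit = $4,500 − $980 = $3,520.
First-Time Homebuyer Credit: $27,300 is below the $140,200 cutoff, so the full $5,875 applies.
Low-Income Housing Credit: $27,300 is at or below the $37,300 threshold, so the full $200 applies.
Property Tax Rebate: $27,300 is at or below the $37,900 threshold, so the full $3,160 applies.
Total: $3,520 + $5,875 + $200 + $3,160 = $12,755.

$12,755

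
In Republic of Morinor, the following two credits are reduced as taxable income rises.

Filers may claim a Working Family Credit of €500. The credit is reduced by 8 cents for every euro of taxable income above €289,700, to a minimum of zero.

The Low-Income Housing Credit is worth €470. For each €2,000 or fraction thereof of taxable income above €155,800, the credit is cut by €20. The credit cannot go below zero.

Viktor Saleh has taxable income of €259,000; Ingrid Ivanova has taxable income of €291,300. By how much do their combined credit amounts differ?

€128

Viktor (€259,000): Working Family Credit: €259,000 is at or below the €289,700 threshold, so the full €500 applies. Low-Income Housing Credit: income exceeds €155,800 by €103,200 → 52 increments × €20 = €1,040 ≥ base, so the credit is €0. total €500 + €0 = €500
Ingrid (€291,300): Working Family Credit: 8% of the €1,600 excess over €289,700 is €128; credit = €500 − €128 = €372. Low-Income Housing Credit: income exceeds €155,800 by €135,500 → 68 increments × €20 = €1,360 ≥ base, so the credit is €0. total €372 + €0 = €372
Difference: |€500 − €372| = €128.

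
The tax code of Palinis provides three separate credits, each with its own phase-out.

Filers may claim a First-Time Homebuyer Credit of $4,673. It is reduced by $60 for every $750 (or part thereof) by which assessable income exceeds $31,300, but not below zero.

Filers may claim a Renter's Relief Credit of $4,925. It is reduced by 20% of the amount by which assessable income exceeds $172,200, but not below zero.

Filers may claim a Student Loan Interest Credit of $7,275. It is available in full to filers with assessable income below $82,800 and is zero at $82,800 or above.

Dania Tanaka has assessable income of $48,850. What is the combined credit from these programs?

$15,433

First-Time Homebuyer Credit: income exceeds $31,300 by $17,550, which is 24 full-or-partial $750 increments; reduction = 24 × $60 = $1,440, leaving $3,233.
Renter's Relief Credit: $48,850 is at or below the $172,200 threshold, so the full $4,925 applies.
Student Loan Interest Credit: $48,850 is below the $82,800 cutoff, so the full $7,275 applies.
Total: $3,233 + $4,925 + $7,275 = $15,433.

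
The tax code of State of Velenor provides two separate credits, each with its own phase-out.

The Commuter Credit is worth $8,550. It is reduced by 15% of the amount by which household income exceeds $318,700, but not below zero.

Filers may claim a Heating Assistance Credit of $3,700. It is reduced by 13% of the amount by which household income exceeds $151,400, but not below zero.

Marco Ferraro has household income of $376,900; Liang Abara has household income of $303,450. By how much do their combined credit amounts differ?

$8,550

Marco ($376,900): Commuter Credit: 15% of the $58,200 excess over $318,700 is $8,730 ≥ base, so the credit is $0. Heating Assistance Credit: 13% of the $225,500 excess over $151,400 is $29,315 ≥ base, so the credit is $0. total $0 + $0 = $0
Liang ($303,450): Commuter Credit: $303,450 is at or below the $318,700 threshold, so the full $8,550 applies. Heating Assistance Credit: 13% of the $152,050 excess over $151,400 is $19,766.50 ≥ base, so the credit is $0. total $8,550 + $0 = $8,550
Difference: |$0 − $8,550| = $8,550.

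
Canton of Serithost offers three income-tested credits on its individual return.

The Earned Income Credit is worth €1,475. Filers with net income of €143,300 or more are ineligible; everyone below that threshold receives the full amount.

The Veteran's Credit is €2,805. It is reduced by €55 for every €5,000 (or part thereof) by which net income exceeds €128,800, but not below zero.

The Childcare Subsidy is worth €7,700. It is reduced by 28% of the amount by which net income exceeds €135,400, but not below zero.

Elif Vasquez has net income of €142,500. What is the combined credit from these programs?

€9,827

Earned Income Credit: €142,500 is below the €143,300 cutoff, so the full €1,475 applies.
Veteran's Credit: income exceeds €128,800 by €13,700, which is 3 full-or-partial €5,000 increments; reduction = 3 × €55 = €165, leaving €2,640.
Childcare Subsidy: 28% of the €7,100 excess over €135,400 is €1,988; credit = €7,700 − €1,988 = €5,712.
Total: €1,475 + €2,640 + €5,712 = €9,827.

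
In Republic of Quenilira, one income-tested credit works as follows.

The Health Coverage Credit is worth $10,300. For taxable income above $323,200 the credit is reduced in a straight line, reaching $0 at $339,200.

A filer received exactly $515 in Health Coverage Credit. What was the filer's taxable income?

$515 is 515/10,300 of the full $10,300, so 9,785/10,300 of the $16,000 range has been used: income = $323,200 + $16,000 × 9,785/10,300 = $338,400.

$338,400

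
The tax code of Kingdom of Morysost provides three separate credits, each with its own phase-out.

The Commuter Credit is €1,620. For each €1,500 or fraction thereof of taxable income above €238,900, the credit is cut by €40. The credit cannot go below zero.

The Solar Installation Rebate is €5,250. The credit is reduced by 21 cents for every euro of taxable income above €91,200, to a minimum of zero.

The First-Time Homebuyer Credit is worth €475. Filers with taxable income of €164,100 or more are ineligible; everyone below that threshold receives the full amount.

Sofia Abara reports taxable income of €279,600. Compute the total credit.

€500

Commuter Credit: income exceeds €238,900 by €40,700, which is 28 full-or-partial €1,500 increments; reduction = 28 × €40 = €1,120, leaving €500.
Solar Installation Rebate: 21% of the €188,400 excess over €91,200 is €39,564 ≥ base, so the credit is €0.
First-Time Homebuyer Credit: €279,600 meets or exceeds the €164,100 cutoff, so the credit is €0.
Total: €500 + €0 + €0 = €500.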